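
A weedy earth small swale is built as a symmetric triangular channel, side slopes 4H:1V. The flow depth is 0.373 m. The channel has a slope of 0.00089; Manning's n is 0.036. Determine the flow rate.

For a triangular section with side slope z = 4: A = zy² = 4×0.373² = 0.5565 m²; P = 2y√(1+z²) = 2×0.373×4.123 = 3.076 m.
Hydraulic radius R = A/P = 0.5565/3.076 = 0.1809 m.
Manning's equation: Q = (1/n) A R^(2/3) S^(1/2) = (1/0.036) × 0.5565 × 0.1809^(2/3) × 0.00089^(1/2) = 0.148 m³/s.

Q = 0.148 m³/s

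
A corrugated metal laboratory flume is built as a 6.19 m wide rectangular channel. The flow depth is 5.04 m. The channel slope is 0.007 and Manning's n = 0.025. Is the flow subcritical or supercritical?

subcritical

Flow area A = b·y = 6.19 × 5.04 = 31.2 m². Wetted perimeter P = b + 2y = 6.19 + 2×5.04 = 16.27 m.
Hydraulic radius R = A/P = 31.2/16.27 = 1.917 m.
V = (1/n) R^(2/3) √S = (1/0.025) × 1.917^(2/3) × √0.007 = 5.165 m/s. Hydraulic depth D_h = A/T = 31.2/6.19 = 5.04 m.
Froude number Fr = V/√(g·D_h) = 5.165/√(9.81×5.04) = 0.735, which is less than 1, so the flow is subcritical.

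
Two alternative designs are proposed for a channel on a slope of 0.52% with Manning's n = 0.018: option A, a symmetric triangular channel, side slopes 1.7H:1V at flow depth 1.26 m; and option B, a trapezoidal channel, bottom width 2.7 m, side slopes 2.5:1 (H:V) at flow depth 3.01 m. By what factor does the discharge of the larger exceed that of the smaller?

Channel A: For a triangular section with side slope z = 1.7: A = zy² = 1.7×1.26² = 2.699 m²; P = 2y√(1+z²) = 2×1.26×1.972 = 4.97 m. Hydraulic radius R = A/P = 2.699/4.97 = 0.543 m. Q_A = (1/0.018)·2.699·0.543^(2/3)·√0.0052 = 7.197 m³/s.
Channel B: With bottom width b = 2.7 m and side slope z = 2.5: A = (b + zy)y = (2.7 + 2.5×3.01)×3.01 = 30.78 m²; P = b + 2y√(1+z²) = 2.7 + 2×3.01×2.693 = 18.91 m. Hydraulic radius R = A/P = 30.78/18.91 = 1.628 m. Q_B = (1/0.018)·30.78·1.628^(2/3)·√0.0052 = 170.6 m³/s.
The larger discharge is 170.6 m³/s and the smaller is 7.197 m³/s; the ratio is 23.7.

23.7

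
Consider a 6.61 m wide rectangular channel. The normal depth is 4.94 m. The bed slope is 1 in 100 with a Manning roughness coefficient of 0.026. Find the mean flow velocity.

V = 6.07 m/s

Flow area A = b·y = 6.61 × 4.94 = 32.65 m². Wetted perimeter P = b + 2y = 6.61 + 2×4.94 = 16.49 m.
Hydraulic radius R = A/P = 32.65/16.49 = 1.98 m.
From Manning's equation, V = (1/n) R^(2/3) S^(1/2) = (1/0.026) × 1.98^(2/3) × 0.01^(1/2) = 6.07 m/s.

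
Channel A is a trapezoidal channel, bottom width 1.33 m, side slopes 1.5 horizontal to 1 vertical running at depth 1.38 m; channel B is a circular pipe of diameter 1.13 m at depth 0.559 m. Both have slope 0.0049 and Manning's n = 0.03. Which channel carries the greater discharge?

Channel A: With bottom width b = 1.33 m and side slope z = 1.5: A = (b + zy)y = (1.33 + 1.5×1.38)×1.38 = 4.692 m²; P = b + 2y√(1+z²) = 1.33 + 2×1.38×1.803 = 6.306 m. Hydraulic radius R = A/P = 4.692/6.306 = 0.7441 m. Q_A = (1/0.03)·4.692·0.7441^(2/3)·√0.0049 = 8.99 m³/s.
Channel B: For a circular section of diameter D = 1.13 m at depth y = 0.559 m, the central angle is θ = 2 arccos(1 − 2y/D) = 3.12 rad. Then A = (D²/8)(θ − sin θ) = 0.4947 m² and P = Dθ/2 = 1.763 m. Hydraulic radius R = A/P = 0.4947/1.763 = 0.2806 m. Q_B = (1/0.03)·0.4947·0.2806^(2/3)·√0.0049 = 0.4947 m³/s.
Q_A = 8.99 m³/s vs Q_B = 0.4947 m³/s, so channel A carries more.

channel A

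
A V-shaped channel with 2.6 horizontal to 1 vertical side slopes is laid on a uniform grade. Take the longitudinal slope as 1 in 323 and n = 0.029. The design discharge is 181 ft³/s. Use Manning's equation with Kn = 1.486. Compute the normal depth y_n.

y_n = 4.01 ft

Manning's equation rearranged: A R^(2/3) = nQ / (1.486·√S) = 0.029 × 181 / (1.486 × √0.003096) = 63.48.
At y = 3.11 ft: A R^(2/3) = 32.24 — short.
At y = 4.48 ft: A R^(2/3) = 85.32 — over.
At y = 4.01 ft: A R^(2/3) = 63.49 — ≈ 63.48.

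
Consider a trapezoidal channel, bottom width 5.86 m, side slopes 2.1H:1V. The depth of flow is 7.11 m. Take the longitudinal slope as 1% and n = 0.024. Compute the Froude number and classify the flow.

With bottom width b = 5.86 m and side slope z = 2.1: A = (b + zy)y = (5.86 + 2.1×7.11)×7.11 = 147.8 m²; P = b + 2y√(1+z²) = 5.86 + 2×7.11×2.326 = 38.93 m.
Hydraulic radius R = A/P = 147.8/38.93 = 3.797 m.
V = (1/n) R^(2/3) √S = (1/0.024) × 3.797^(2/3) × √0.01 = 10.14 m/s. Hydraulic depth D_h = A/T = 147.8/35.72 = 4.138 m.
Froude number Fr = V/√(g·D_h) = 10.14/√(9.81×4.138) = 1.59, which is greater than 1, so the flow is supercritical.

supercritical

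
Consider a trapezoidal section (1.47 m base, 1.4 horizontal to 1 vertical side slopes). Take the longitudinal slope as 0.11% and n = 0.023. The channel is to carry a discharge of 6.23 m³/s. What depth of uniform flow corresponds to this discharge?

y_n = 1.45 m

Manning's equation rearranged: A R^(2/3) = nQ / (1·√S) = 0.023 × 6.23 / (√0.0011) = 4.32.
Try y = 1.1 m: A R^(2/3) = 2.433 — short.
Try y = 1.45 m: A R^(2/3) = 4.321 — ≈ 4.32.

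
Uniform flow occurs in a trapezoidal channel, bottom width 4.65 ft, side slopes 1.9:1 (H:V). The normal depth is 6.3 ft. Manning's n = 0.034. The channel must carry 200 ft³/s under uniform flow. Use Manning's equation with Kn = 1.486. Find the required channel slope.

With bottom width b = 4.65 ft and side slope z = 1.9: A = (b + zy)y = (4.65 + 1.9×6.3)×6.3 = 104.7 ft²; P = b + 2y√(1+z²) = 4.65 + 2×6.3×2.147 = 31.7 ft.
Hydraulic radius R = A/P = 104.7/31.7 = 3.303 ft.
From Manning's equation, S = [nQ / (1.486 A R^(2/3))]² = [0.034 × 200 / (1.486 × 104.7 × 3.303^(2/3))]² = 0.000388.

S = 0.000388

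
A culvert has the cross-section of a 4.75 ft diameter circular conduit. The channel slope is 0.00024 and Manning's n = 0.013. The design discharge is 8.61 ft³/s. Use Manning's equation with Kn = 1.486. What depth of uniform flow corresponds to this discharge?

Manning's equation rearranged: A R^(2/3) = nQ / (1.486·√S) = 0.013 × 8.61 / (1.486 × √0.00024) = 4.862.
Try y = 1.77 ft: A R^(2/3) = 5.876 — high.
Try y = 1.18 ft: A R^(2/3) = 2.688 — low.
Try y = 1.6 ft: A R^(2/3) = 4.86 — matches.

y_n = 1.6 ft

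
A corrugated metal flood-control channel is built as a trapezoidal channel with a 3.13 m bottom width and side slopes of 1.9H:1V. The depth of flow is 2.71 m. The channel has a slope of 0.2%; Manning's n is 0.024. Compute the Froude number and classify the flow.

subcritical

With bottom width b = 3.13 m and side slope z = 1.9: A = (b + zy)y = (3.13 + 1.9×2.71)×2.71 = 22.44 m²; P = b + 2y√(1+z²) = 3.13 + 2×2.71×2.147 = 14.77 m.
Hydraulic radius R = A/P = 22.44/14.77 = 1.519 m.
V = (1/n) R^(2/3) √S = (1/0.024) × 1.519^(2/3) × √0.002 = 2.463 m/s. Hydraulic depth D_h = A/T = 22.44/13.43 = 1.671 m.
Froude number Fr = V/√(g·D_h) = 2.463/√(9.81×1.671) = 0.608, which is less than 1, so the flow is subcritical.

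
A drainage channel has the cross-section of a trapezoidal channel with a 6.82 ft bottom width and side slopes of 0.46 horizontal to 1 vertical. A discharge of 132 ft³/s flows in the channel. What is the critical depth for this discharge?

At critical depth, Q² T / (g A³) = 1, i.e. A³/T = Q²/g = 132²/32.2 = 541.1.
Try y = 1.94 ft: A³/T = 389.3 — short.
Try y = 2.54 ft: A³/T = 912.3 — over.
Try y = 2.15 ft: A³/T = 537.9 — matches.

y_c = 2.15 ft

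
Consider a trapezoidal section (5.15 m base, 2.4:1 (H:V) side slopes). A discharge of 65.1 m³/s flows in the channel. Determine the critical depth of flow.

y_c = 1.89 m

At critical depth, Q² T / (g A³) = 1, i.e. A³/T = Q²/g = 65.1²/9.81 = 432.
At y = 2.41 m: A³/T = 1094 — over.
At y = 1.53 m: A³/T = 196.8 — short.
At y = 1.89 m: A³/T = 431.4 — ≈ 432.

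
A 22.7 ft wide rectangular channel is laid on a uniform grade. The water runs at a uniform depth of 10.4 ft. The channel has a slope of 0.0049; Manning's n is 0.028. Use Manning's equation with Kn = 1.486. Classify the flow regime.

subcritical

Flow area A = b·y = 22.7 × 10.4 = 236.1 ft². Wetted perimeter P = b + 2y = 22.7 + 2×10.4 = 43.5 ft.
Hydraulic radius R = A/P = 236.1/43.5 = 5.427 ft.
V = (1.486/n) R^(2/3) √S = (1.486/0.028) × 5.427^(2/3) × √0.0049 = 11.47 ft/s. Hydraulic depth D_h = A/T = 236.1/22.7 = 10.4 ft.
Froude number Fr = V/√(g·D_h) = 11.47/√(32.2×10.4) = 0.627, which is less than 1, so the flow is subcritical.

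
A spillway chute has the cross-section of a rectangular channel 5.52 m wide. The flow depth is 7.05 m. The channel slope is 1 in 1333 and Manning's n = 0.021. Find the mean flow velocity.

Flow area A = b·y = 5.52 × 7.05 = 38.92 m². Wetted perimeter P = b + 2y = 5.52 + 2×7.05 = 19.62 m.
Hydraulic radius R = A/P = 38.92/19.62 = 1.983 m.
From Manning's equation, V = (1/n) R^(2/3) S^(1/2) = (1/0.021) × 1.983^(2/3) × 0.0007502^(1/2) = 2.06 m/s.

V = 2.06 m/s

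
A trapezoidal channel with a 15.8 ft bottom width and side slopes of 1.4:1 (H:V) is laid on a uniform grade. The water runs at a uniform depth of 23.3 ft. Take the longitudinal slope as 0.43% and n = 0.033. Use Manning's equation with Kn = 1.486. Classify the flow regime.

With bottom width b = 15.8 ft and side slope z = 1.4: A = (b + zy)y = (15.8 + 1.4×23.3)×23.3 = 1128 ft²; P = b + 2y√(1+z²) = 15.8 + 2×23.3×1.72 = 95.97 ft.
Hydraulic radius R = A/P = 1128/95.97 = 11.76 ft.
V = (1.486/n) R^(2/3) √S = (1.486/0.033) × 11.76^(2/3) × √0.0043 = 15.27 ft/s. Hydraulic depth D_h = A/T = 1128/81.04 = 13.92 ft.
Froude number Fr = V/√(g·D_h) = 15.27/√(32.2×13.92) = 0.721, which is less than 1, so the flow is subcritical.

subcritical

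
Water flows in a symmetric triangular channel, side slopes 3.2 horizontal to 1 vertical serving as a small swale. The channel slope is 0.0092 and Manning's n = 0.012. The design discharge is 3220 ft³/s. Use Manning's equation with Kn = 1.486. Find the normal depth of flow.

Manning's equation rearranged: A R^(2/3) = nQ / (1.486·√S) = 0.012 × 3220 / (1.486 × √0.0092) = 271.1.
Trying y = 5.31 ft: A R^(2/3) = 167.7 — low.
Trying y = 8.11 ft: A R^(2/3) = 518.8 — high.
Trying y = 6.36 ft: A R^(2/3) = 271.3 — close enough.

y_n = 6.36 ft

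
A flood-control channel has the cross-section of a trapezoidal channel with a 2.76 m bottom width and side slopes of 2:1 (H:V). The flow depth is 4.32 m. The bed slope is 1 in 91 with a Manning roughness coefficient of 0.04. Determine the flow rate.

With bottom width b = 2.76 m and side slope z = 2: A = (b + zy)y = (2.76 + 2×4.32)×4.32 = 49.25 m²; P = b + 2y√(1+z²) = 2.76 + 2×4.32×2.236 = 22.08 m.
Hydraulic radius R = A/P = 49.25/22.08 = 2.23 m.
Manning's equation: Q = (1/n) A R^(2/3) S^(1/2) = (1/0.04) × 49.25 × 2.23^(2/3) × 0.01099^(1/2) = 220 m³/s.

Q = 220 m³/s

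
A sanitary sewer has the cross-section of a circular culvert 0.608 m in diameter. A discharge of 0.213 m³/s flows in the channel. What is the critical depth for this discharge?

At critical depth, Q² T / (g A³) = 1, i.e. A³/T = Q²/g = 0.213²/9.81 = 0.004625.
Try y = 0.352 m: A³/T = 0.008809 — over.
Try y = 0.259 m: A³/T = 0.002726 — short.
Try y = 0.297 m: A³/T = 0.004603 — matches.

y_c = 0.297 m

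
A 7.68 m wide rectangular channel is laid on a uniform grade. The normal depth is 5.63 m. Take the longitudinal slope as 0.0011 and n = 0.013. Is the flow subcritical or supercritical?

subcritical

Flow area A = b·y = 7.68 × 5.63 = 43.24 m². Wetted perimeter P = b + 2y = 7.68 + 2×5.63 = 18.94 m.
Hydraulic radius R = A/P = 43.24/18.94 = 2.283 m.
V = (1/n) R^(2/3) √S = (1/0.013) × 2.283^(2/3) × √0.0011 = 4.423 m/s. Hydraulic depth D_h = A/T = 43.24/7.68 = 5.63 m.
Froude number Fr = V/√(g·D_h) = 4.423/√(9.81×5.63) = 0.595, which is less than 1, so the flow is subcritical.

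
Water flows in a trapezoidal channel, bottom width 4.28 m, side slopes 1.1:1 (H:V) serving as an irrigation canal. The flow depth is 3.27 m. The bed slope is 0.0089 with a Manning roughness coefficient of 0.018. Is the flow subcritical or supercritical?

supercritical

With bottom width b = 4.28 m and side slope z = 1.1: A = (b + zy)y = (4.28 + 1.1×3.27)×3.27 = 25.76 m²; P = b + 2y√(1+z²) = 4.28 + 2×3.27×1.487 = 14 m.
Hydraulic radius R = A/P = 25.76/14 = 1.84 m.
V = (1/n) R^(2/3) √S = (1/0.018) × 1.84^(2/3) × √0.0089 = 7.869 m/s. Hydraulic depth D_h = A/T = 25.76/11.47 = 2.245 m.
Froude number Fr = V/√(g·D_h) = 7.869/√(9.81×2.245) = 1.68, which is greater than 1, so the flow is supercritical.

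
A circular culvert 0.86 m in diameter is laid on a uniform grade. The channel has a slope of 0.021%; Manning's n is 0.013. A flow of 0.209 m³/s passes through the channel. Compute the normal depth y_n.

Manning's equation rearranged: A R^(2/3) = nQ / (1·√S) = 0.013 × 0.209 / (√0.00021) = 0.1875.
Trying y = 0.747 m: A R^(2/3) = 0.2181 — too large.
Trying y = 0.637 m: A R^(2/3) = 0.1873 — ≈ 0.1875.

y_n = 0.637 m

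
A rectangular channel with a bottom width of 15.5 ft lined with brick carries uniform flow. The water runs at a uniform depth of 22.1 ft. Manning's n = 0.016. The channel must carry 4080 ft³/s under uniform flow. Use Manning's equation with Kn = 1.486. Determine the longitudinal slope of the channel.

S = 0.0016

Flow area A = b·y = 15.5 × 22.1 = 342.6 ft². Wetted perimeter P = b + 2y = 15.5 + 2×22.1 = 59.7 ft.
Hydraulic radius R = A/P = 342.6/59.7 = 5.738 ft.
From Manning's equation, S = [nQ / (1.486 A R^(2/3))]² = [0.016 × 4080 / (1.486 × 342.6 × 5.738^(2/3))]² = 0.0016.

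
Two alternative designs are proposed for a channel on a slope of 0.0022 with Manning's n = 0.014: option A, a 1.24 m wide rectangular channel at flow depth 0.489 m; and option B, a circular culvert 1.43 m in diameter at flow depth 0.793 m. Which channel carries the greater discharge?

channel B

Channel A: Flow area A = b·y = 1.24 × 0.489 = 0.6064 m². Wetted perimeter P = b + 2y = 1.24 + 2×0.489 = 2.218 m. Hydraulic radius R = A/P = 0.6064/2.218 = 0.2734 m. Q_A = (1/0.014)·0.6064·0.2734^(2/3)·√0.0022 = 0.8557 m³/s.
Channel B: For a circular section of diameter D = 1.43 m at depth y = 0.793 m, the central angle is θ = 2 arccos(1 − 2y/D) = 3.36 rad. Then A = (D²/8)(θ − sin θ) = 0.9143 m² and P = Dθ/2 = 2.403 m. Hydraulic radius R = A/P = 0.9143/2.403 = 0.3806 m. Q_B = (1/0.014)·0.9143·0.3806^(2/3)·√0.0022 = 1.609 m³/s.
Q_A = 0.8557 m³/s vs Q_B = 1.609 m³/s, so channel B carries more.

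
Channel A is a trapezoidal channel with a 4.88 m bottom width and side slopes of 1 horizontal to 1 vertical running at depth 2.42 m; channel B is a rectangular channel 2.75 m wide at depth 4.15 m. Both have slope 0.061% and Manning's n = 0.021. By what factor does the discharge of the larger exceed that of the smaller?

Channel A: With bottom width b = 4.88 m and side slope z = 1: A = (b + zy)y = (4.88 + 1×2.42)×2.42 = 17.67 m²; P = b + 2y√(1+z²) = 4.88 + 2×2.42×1.414 = 11.72 m. Hydraulic radius R = A/P = 17.67/11.72 = 1.507 m. Q_A = (1/0.021)·17.67·1.507^(2/3)·√0.00061 = 27.31 m³/s.
Channel B: Flow area A = b·y = 2.75 × 4.15 = 11.41 m². Wetted perimeter P = b + 2y = 2.75 + 2×4.15 = 11.05 m. Hydraulic radius R = A/P = 11.41/11.05 = 1.033 m. Q_B = (1/0.021)·11.41·1.033^(2/3)·√0.00061 = 13.71 m³/s.
The larger discharge is 27.31 m³/s and the smaller is 13.71 m³/s; the ratio is 1.99.

1.99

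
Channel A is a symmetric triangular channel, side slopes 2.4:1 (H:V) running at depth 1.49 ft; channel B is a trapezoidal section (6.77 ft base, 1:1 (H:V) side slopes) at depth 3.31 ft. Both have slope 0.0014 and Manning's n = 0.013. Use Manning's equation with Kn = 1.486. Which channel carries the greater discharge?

Channel A: For a triangular section with side slope z = 2.4: A = zy² = 2.4×1.49² = 5.328 ft²; P = 2y√(1+z²) = 2×1.49×2.6 = 7.748 ft. Hydraulic radius R = A/P = 5.328/7.748 = 0.6877 ft. Q_A = (1.486/0.013)·5.328·0.6877^(2/3)·√0.0014 = 17.75 ft³/s.
Channel B: With bottom width b = 6.77 ft and side slope z = 1: A = (b + zy)y = (6.77 + 1×3.31)×3.31 = 33.36 ft²; P = b + 2y√(1+z²) = 6.77 + 2×3.31×1.414 = 16.13 ft. Hydraulic radius R = A/P = 33.36/16.13 = 2.068 ft. Q_B = (1.486/0.013)·33.36·2.068^(2/3)·√0.0014 = 231.6 ft³/s.
Q_A = 17.75 ft³/s vs Q_B = 231.6 ft³/s, so channel B carries more.

channel B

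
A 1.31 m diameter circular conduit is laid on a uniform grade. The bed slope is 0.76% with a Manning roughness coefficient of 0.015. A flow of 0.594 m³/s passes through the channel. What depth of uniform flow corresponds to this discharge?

y_n = 0.354 m

Manning's equation rearranged: A R^(2/3) = nQ / (1·√S) = 0.015 × 0.594 / (√0.0076) = 0.1022.
Try y = 0.392 m: A R^(2/3) = 0.1248 — high.
Try y = 0.266 m: A R^(2/3) = 0.05783 — low.
Try y = 0.354 m: A R^(2/3) = 0.1023 — matches.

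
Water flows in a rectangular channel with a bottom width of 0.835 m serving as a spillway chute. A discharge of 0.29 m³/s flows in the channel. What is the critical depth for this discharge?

For a rectangular channel, critical depth y_c = (q²/g)^(1/3) where q = Q/b = 0.29/0.835 = 0.3473 m²/s.
So y_c = (0.3473²/9.81)^(1/3) = 0.231 m.

y_c = 0.231 m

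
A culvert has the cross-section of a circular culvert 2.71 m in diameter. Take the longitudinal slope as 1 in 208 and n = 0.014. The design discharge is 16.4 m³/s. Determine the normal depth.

Manning's equation rearranged: A R^(2/3) = nQ / (1·√S) = 0.014 × 16.4 / (√0.004808) = 3.311.
Try y = 1.45 m: A R^(2/3) = 2.491 — low.
Try y = 1.98 m: A R^(2/3) = 3.933 — high.
Try y = 1.74 m: A R^(2/3) = 3.307 — close enough.

y_n = 1.74 m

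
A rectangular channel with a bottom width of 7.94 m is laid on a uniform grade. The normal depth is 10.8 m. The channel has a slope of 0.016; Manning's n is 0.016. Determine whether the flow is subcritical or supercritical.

supercritical

Flow area A = b·y = 7.94 × 10.8 = 85.75 m². Wetted perimeter P = b + 2y = 7.94 + 2×10.8 = 29.54 m.
Hydraulic radius R = A/P = 85.75/29.54 = 2.903 m.
V = (1/n) R^(2/3) √S = (1/0.016) × 2.903^(2/3) × √0.016 = 16.09 m/s. Hydraulic depth D_h = A/T = 85.75/7.94 = 10.8 m.
Froude number Fr = V/√(g·D_h) = 16.09/√(9.81×10.8) = 1.56, which is greater than 1, so the flow is supercritical.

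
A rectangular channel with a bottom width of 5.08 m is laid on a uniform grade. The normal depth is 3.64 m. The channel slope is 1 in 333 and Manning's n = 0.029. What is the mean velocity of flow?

Flow area A = b·y = 5.08 × 3.64 = 18.49 m². Wetted perimeter P = b + 2y = 5.08 + 2×3.64 = 12.36 m.
Hydraulic radius R = A/P = 18.49/12.36 = 1.496 m.
From Manning's equation, V = (1/n) R^(2/3) S^(1/2) = (1/0.029) × 1.496^(2/3) × 0.003003^(1/2) = 2.47 m/s.

V = 2.47 m/s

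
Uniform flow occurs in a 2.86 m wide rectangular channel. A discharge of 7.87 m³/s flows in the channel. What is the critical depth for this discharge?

For a rectangular channel, critical depth y_c = (q²/g)^(1/3) where q = Q/b = 7.87/2.86 = 2.752 m²/s.
So y_c = (2.752²/9.81)^(1/3) = 0.917 m.

y_c = 0.917 m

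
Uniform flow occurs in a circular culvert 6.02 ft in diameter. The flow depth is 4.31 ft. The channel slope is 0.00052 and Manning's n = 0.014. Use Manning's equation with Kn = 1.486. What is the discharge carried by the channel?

Q = 78 ft³/s

For a circular section of diameter D = 6.02 ft at depth y = 4.31 ft, the central angle is θ = 2 arccos(1 − 2y/D) = 4.035 rad. Then A = (D²/8)(θ − sin θ) = 21.81 ft² and P = Dθ/2 = 12.14 ft.
Hydraulic radius R = A/P = 21.81/12.14 = 1.796 ft.
Manning's equation: Q = (1.486/n) A R^(2/3) S^(1/2) = (1.486/0.014) × 21.81 × 1.796^(2/3) × 0.00052^(1/2) = 78 ft³/s.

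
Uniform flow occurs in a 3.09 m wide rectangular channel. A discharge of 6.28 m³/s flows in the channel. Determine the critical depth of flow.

For a rectangular channel, critical depth y_c = (q²/g)^(1/3) where q = Q/b = 6.28/3.09 = 2.032 m²/s.
So y_c = (2.032²/9.81)^(1/3) = 0.75 m.

y_c = 0.75 m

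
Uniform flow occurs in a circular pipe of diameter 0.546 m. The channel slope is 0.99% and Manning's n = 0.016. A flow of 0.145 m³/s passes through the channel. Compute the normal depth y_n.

Manning's equation rearranged: A R^(2/3) = nQ / (1·√S) = 0.016 × 0.145 / (√0.0099) = 0.02332.
Trying y = 0.271 m: A R^(2/3) = 0.03065 — over.
Trying y = 0.197 m: A R^(2/3) = 0.01728 — short.
Trying y = 0.232 m: A R^(2/3) = 0.02334 — ≈ 0.02332.

y_n = 0.232 m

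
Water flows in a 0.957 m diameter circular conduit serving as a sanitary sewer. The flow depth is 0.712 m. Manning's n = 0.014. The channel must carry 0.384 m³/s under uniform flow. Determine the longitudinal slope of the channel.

S = 0.000461

For a circular section of diameter D = 0.957 m at depth y = 0.712 m, the central angle is θ = 2 arccos(1 − 2y/D) = 4.161 rad. Then A = (D²/8)(θ − sin θ) = 0.5739 m² and P = Dθ/2 = 1.991 m.
Hydraulic radius R = A/P = 0.5739/1.991 = 0.2882 m.
From Manning's equation, S = [nQ / (1 A R^(2/3))]² = [0.014 × 0.384 / (1 × 0.5739 × 0.2882^(2/3))]² = 0.000461.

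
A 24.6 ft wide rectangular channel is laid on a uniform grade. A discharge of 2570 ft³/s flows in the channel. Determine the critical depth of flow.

y_c = 6.97 ft

For a rectangular channel, critical depth y_c = (q²/g)^(1/3) where q = Q/b = 2570/24.6 = 104.5 ft²/s.
So y_c = (104.5²/32.2)^(1/3) = 6.97 ft.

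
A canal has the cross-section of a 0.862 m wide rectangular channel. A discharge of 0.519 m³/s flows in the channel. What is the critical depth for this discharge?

y_c = 0.333 m

For a rectangular channel, critical depth y_c = (q²/g)^(1/3) where q = Q/b = 0.519/0.862 = 0.6021 m²/s.
So y_c = (0.6021²/9.81)^(1/3) = 0.333 m.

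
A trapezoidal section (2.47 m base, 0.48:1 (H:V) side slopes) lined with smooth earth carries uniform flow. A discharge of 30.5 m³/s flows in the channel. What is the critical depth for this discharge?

At critical depth, Q² T / (g A³) = 1, i.e. A³/T = Q²/g = 30.5²/9.81 = 94.83.
Trying y = 1.52 m: A³/T = 29.28 — short.
Trying y = 2.69 m: A³/T = 205 — over.
Trying y = 2.15 m: A³/T = 94.14 — matches.

y_c = 2.15 m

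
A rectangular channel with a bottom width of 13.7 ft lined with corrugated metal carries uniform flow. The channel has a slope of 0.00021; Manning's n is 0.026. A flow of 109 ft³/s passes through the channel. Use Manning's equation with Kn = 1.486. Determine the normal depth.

y_n = 4.81 ft

Manning's equation rearranged: A R^(2/3) = nQ / (1.486·√S) = 0.026 × 109 / (1.486 × √0.00021) = 131.6.
Trying y = 5.28 ft: A R^(2/3) = 149.9 — over.
Trying y = 3.3 ft: A R^(2/3) = 77.1 — short.
Trying y = 4.81 ft: A R^(2/3) = 131.7 — close enough.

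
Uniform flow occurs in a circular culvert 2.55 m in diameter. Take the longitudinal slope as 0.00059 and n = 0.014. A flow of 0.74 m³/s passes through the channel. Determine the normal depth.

Manning's equation rearranged: A R^(2/3) = nQ / (1·√S) = 0.014 × 0.74 / (√0.00059) = 0.4265.
At y = 0.643 m: A R^(2/3) = 0.5271 — over.
At y = 0.49 m: A R^(2/3) = 0.3055 — short.
At y = 0.578 m: A R^(2/3) = 0.4263 — close enough.

y_n = 0.578 m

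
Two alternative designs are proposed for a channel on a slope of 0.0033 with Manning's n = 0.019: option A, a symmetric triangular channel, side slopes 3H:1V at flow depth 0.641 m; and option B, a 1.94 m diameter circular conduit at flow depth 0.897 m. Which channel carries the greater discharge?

channel B

Channel A: For a triangular section with side slope z = 3: A = zy² = 3×0.641² = 1.233 m²; P = 2y√(1+z²) = 2×0.641×3.162 = 4.054 m. Hydraulic radius R = A/P = 1.233/4.054 = 0.3041 m. Q_A = (1/0.019)·1.233·0.3041^(2/3)·√0.0033 = 1.685 m³/s.
Channel B: For a circular section of diameter D = 1.94 m at depth y = 0.897 m, the central angle is θ = 2 arccos(1 − 2y/D) = 2.991 rad. Then A = (D²/8)(θ − sin θ) = 1.336 m² and P = Dθ/2 = 2.901 m. Hydraulic radius R = A/P = 1.336/2.901 = 0.4607 m. Q_B = (1/0.019)·1.336·0.4607^(2/3)·√0.0033 = 2.41 m³/s.
Q_A = 1.685 m³/s vs Q_B = 2.41 m³/s, so channel B carries more.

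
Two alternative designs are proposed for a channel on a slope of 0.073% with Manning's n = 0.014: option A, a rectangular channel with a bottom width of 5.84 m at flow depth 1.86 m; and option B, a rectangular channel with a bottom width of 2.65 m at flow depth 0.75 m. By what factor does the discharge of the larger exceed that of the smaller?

9.72

Channel A: Flow area A = b·y = 5.84 × 1.86 = 10.86 m². Wetted perimeter P = b + 2y = 5.84 + 2×1.86 = 9.56 m. Hydraulic radius R = A/P = 10.86/9.56 = 1.136 m. Q_A = (1/0.014)·10.86·1.136^(2/3)·√0.00073 = 22.83 m³/s.
Channel B: Flow area A = b·y = 2.65 × 0.75 = 1.987 m². Wetted perimeter P = b + 2y = 2.65 + 2×0.75 = 4.15 m. Hydraulic radius R = A/P = 1.987/4.15 = 0.4789 m. Q_B = (1/0.014)·1.987·0.4789^(2/3)·√0.00073 = 2.348 m³/s.
The larger discharge is 22.83 m³/s and the smaller is 2.348 m³/s; the ratio is 9.72.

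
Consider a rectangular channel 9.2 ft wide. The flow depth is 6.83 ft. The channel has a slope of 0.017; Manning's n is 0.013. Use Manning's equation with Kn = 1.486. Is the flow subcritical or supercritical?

supercritical

Flow area A = b·y = 9.2 × 6.83 = 62.84 ft². Wetted perimeter P = b + 2y = 9.2 + 2×6.83 = 22.86 ft.
Hydraulic radius R = A/P = 62.84/22.86 = 2.749 ft.
V = (1.486/n) R^(2/3) √S = (1.486/0.013) × 2.749^(2/3) × √0.017 = 29.25 ft/s. Hydraulic depth D_h = A/T = 62.84/9.2 = 6.83 ft.
Froude number Fr = V/√(g·D_h) = 29.25/√(32.2×6.83) = 1.97, which is greater than 1, so the flow is supercritical.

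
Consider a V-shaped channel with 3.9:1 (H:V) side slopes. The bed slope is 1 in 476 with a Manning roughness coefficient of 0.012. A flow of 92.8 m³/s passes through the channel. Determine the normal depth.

Manning's equation rearranged: A R^(2/3) = nQ / (1·√S) = 0.012 × 92.8 / (√0.002101) = 24.3.
Trying y = 2.1 m: A R^(2/3) = 17.39 — too small.
Trying y = 2.6 m: A R^(2/3) = 30.74 — too large.
Trying y = 2.38 m: A R^(2/3) = 24.29 — matches.

y_n = 2.38 m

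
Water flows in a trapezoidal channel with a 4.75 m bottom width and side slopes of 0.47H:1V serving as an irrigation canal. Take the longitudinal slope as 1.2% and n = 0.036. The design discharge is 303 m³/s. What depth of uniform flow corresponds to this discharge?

y_n = 6.58 m

Manning's equation rearranged: A R^(2/3) = nQ / (1·√S) = 0.036 × 303 / (√0.012) = 99.58.
Trying y = 5.43 m: A R^(2/3) = 70.43 — too small.
Trying y = 7.43 m: A R^(2/3) = 124.3 — too large.
Trying y = 6.58 m: A R^(2/3) = 99.44 — close enough.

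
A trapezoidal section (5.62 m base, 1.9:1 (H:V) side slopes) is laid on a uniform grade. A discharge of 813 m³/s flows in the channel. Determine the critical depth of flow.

At critical depth, Q² T / (g A³) = 1, i.e. A³/T = Q²/g = 813²/9.81 = 67380.
Trying y = 4.81 m: A³/T = 14970 — short.
Trying y = 7.8 m: A³/T = 114900 — over.
Trying y = 6.89 m: A³/T = 67370 — close enough.

y_c = 6.89 m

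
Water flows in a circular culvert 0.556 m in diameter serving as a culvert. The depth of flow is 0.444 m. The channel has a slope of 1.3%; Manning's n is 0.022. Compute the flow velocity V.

V = 1.58 m/s

For a circular section of diameter D = 0.556 m at depth y = 0.444 m, the central angle is θ = 2 arccos(1 − 2y/D) = 4.421 rad. Then A = (D²/8)(θ − sin θ) = 0.2079 m² and P = Dθ/2 = 1.229 m.
Hydraulic radius R = A/P = 0.2079/1.229 = 0.1691 m.
From Manning's equation, V = (1/n) R^(2/3) S^(1/2) = (1/0.022) × 0.1691^(2/3) × 0.013^(1/2) = 1.58 m/s.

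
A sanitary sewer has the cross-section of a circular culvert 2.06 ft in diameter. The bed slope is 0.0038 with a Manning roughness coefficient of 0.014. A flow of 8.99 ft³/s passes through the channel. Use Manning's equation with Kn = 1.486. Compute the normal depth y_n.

Manning's equation rearranged: A R^(2/3) = nQ / (1.486·√S) = 0.014 × 8.99 / (1.486 × √0.0038) = 1.374.
Try y = 0.889 ft: A R^(2/3) = 0.8279 — low.
Try y = 1.49 ft: A R^(2/3) = 1.869 — high.
Try y = 1.2 ft: A R^(2/3) = 1.374 — ≈ 1.374.

y_n = 1.2 ft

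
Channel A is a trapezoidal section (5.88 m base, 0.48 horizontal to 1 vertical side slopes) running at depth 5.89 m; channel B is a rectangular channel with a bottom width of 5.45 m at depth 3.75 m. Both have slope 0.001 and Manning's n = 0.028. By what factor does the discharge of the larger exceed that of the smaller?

3.6

Channel A: With bottom width b = 5.88 m and side slope z = 0.48: A = (b + zy)y = (5.88 + 0.48×5.89)×5.89 = 51.29 m²; P = b + 2y√(1+z²) = 5.88 + 2×5.89×1.109 = 18.95 m. Hydraulic radius R = A/P = 51.29/18.95 = 2.707 m. Q_A = (1/0.028)·51.29·2.707^(2/3)·√0.001 = 112.5 m³/s.
Channel B: Flow area A = b·y = 5.45 × 3.75 = 20.44 m². Wetted perimeter P = b + 2y = 5.45 + 2×3.75 = 12.95 m. Hydraulic radius R = A/P = 20.44/12.95 = 1.578 m. Q_B = (1/0.028)·20.44·1.578^(2/3)·√0.001 = 31.29 m³/s.
The larger discharge is 112.5 m³/s and the smaller is 31.29 m³/s; the ratio is 3.6.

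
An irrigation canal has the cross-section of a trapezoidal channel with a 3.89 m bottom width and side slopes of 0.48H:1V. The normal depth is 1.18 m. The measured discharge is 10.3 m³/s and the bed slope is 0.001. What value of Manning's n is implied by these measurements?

n = 0.014

With bottom width b = 3.89 m and side slope z = 0.48: A = (b + zy)y = (3.89 + 0.48×1.18)×1.18 = 5.259 m²; P = b + 2y√(1+z²) = 3.89 + 2×1.18×1.109 = 6.508 m.
Hydraulic radius R = A/P = 5.259/6.508 = 0.808 m.
Rearranging Manning's equation: n = (1/Q) A R^(2/3) S^(1/2) = (1/10.3) × 5.259 × 0.808^(2/3) × √0.001 = 0.014.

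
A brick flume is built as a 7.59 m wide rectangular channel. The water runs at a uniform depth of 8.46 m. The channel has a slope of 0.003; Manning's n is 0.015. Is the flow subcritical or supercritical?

Flow area A = b·y = 7.59 × 8.46 = 64.21 m². Wetted perimeter P = b + 2y = 7.59 + 2×8.46 = 24.51 m.
Hydraulic radius R = A/P = 64.21/24.51 = 2.62 m.
V = (1/n) R^(2/3) √S = (1/0.015) × 2.62^(2/3) × √0.003 = 6.939 m/s. Hydraulic depth D_h = A/T = 64.21/7.59 = 8.46 m.
Froude number Fr = V/√(g·D_h) = 6.939/√(9.81×8.46) = 0.762, which is less than 1, so the flow is subcritical.

subcritical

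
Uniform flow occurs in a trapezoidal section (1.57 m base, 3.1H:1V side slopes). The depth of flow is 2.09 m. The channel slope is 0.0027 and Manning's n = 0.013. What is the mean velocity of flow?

V = 4.28 m/s

With bottom width b = 1.57 m and side slope z = 3.1: A = (b + zy)y = (1.57 + 3.1×2.09)×2.09 = 16.82 m²; P = b + 2y√(1+z²) = 1.57 + 2×2.09×3.257 = 15.19 m.
Hydraulic radius R = A/P = 16.82/15.19 = 1.108 m.
From Manning's equation, V = (1/n) R^(2/3) S^(1/2) = (1/0.013) × 1.108^(2/3) × 0.0027^(1/2) = 4.28 m/s.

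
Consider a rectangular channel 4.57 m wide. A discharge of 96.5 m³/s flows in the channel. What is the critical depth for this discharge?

y_c = 3.57 m

For a rectangular channel, critical depth y_c = (q²/g)^(1/3) where q = Q/b = 96.5/4.57 = 21.12 m²/s.
So y_c = (21.12²/9.81)^(1/3) = 3.57 m.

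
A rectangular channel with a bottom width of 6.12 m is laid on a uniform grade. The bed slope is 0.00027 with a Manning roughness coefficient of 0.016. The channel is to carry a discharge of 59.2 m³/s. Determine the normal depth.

y_n = 5.9 m

Manning's equation rearranged: A R^(2/3) = nQ / (1·√S) = 0.016 × 59.2 / (√0.00027) = 57.64.
At y = 5.03 m: A R^(2/3) = 47.27 — too small.
At y = 6.41 m: A R^(2/3) = 63.74 — too large.
At y = 5.9 m: A R^(2/3) = 57.6 — matches.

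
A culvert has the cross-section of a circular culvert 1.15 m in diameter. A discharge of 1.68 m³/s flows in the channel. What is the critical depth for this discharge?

At critical depth, Q² T / (g A³) = 1, i.e. A³/T = Q²/g = 1.68²/9.81 = 0.2877.
Try y = 0.636 m: A³/T = 0.179 — low.
Try y = 0.84 m: A³/T = 0.5264 — high.
Try y = 0.72 m: A³/T = 0.288 — close enough.

y_c = 0.72 m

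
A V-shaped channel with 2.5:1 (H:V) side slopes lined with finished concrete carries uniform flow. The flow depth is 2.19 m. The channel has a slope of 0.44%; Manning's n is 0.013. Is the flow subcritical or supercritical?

For a triangular section with side slope z = 2.5: A = zy² = 2.5×2.19² = 11.99 m²; P = 2y√(1+z²) = 2×2.19×2.693 = 11.79 m.
Hydraulic radius R = A/P = 11.99/11.79 = 1.017 m.
V = (1/n) R^(2/3) √S = (1/0.013) × 1.017^(2/3) × √0.0044 = 5.159 m/s. Hydraulic depth D_h = A/T = 11.99/10.95 = 1.095 m.
Froude number Fr = V/√(g·D_h) = 5.159/√(9.81×1.095) = 1.57, which is greater than 1, so the flow is supercritical.

supercritical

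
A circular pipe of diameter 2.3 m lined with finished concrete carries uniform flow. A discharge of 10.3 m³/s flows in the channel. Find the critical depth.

At critical depth, Q² T / (g A³) = 1, i.e. A³/T = Q²/g = 10.3²/9.81 = 10.81.
Try y = 1.17 m: A³/T = 4.163 — short.
Try y = 1.74 m: A³/T = 19.42 — over.
Try y = 1.5 m: A³/T = 10.79 — close enough.

y_c = 1.5 m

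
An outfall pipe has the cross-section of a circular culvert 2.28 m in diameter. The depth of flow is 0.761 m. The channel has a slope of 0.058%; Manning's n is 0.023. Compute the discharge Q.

For a circular section of diameter D = 2.28 m at depth y = 0.761 m, the central angle is θ = 2 arccos(1 − 2y/D) = 2.464 rad. Then A = (D²/8)(θ − sin θ) = 1.193 m² and P = Dθ/2 = 2.809 m.
Hydraulic radius R = A/P = 1.193/2.809 = 0.4249 m.
Manning's equation: Q = (1/n) A R^(2/3) S^(1/2) = (1/0.023) × 1.193 × 0.4249^(2/3) × 0.00058^(1/2) = 0.706 m³/s.

Q = 0.706 m³/s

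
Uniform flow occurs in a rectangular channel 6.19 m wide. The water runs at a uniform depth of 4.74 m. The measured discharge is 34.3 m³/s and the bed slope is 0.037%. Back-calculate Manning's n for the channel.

Flow area A = b·y = 6.19 × 4.74 = 29.34 m². Wetted perimeter P = b + 2y = 6.19 + 2×4.74 = 15.67 m.
Hydraulic radius R = A/P = 29.34/15.67 = 1.872 m.
Rearranging Manning's equation: n = (1/Q) A R^(2/3) S^(1/2) = (1/34.3) × 29.34 × 1.872^(2/3) × √0.00037 = 0.025.

n = 0.025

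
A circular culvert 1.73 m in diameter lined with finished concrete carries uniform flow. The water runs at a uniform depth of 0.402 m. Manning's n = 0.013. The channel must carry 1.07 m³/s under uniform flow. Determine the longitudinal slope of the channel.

For a circular section of diameter D = 1.73 m at depth y = 0.402 m, the central angle is θ = 2 arccos(1 − 2y/D) = 2.012 rad. Then A = (D²/8)(θ − sin θ) = 0.4144 m² and P = Dθ/2 = 1.74 m.
Hydraulic radius R = A/P = 0.4144/1.74 = 0.2381 m.
From Manning's equation, S = [nQ / (1 A R^(2/3))]² = [0.013 × 1.07 / (1 × 0.4144 × 0.2381^(2/3))]² = 0.00763.

S = 0.00763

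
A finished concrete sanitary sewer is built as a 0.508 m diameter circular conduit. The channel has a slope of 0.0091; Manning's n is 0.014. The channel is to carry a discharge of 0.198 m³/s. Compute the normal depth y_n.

y_n = 0.274 m

Manning's equation rearranged: A R^(2/3) = nQ / (1·√S) = 0.014 × 0.198 / (√0.0091) = 0.02906.
At y = 0.193 m: A R^(2/3) = 0.0157 — short.
At y = 0.341 m: A R^(2/3) = 0.04053 — over.
At y = 0.274 m: A R^(2/3) = 0.02906 — close enough.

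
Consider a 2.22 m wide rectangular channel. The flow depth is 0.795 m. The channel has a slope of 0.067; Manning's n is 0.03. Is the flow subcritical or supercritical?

supercritical

Flow area A = b·y = 2.22 × 0.795 = 1.765 m². Wetted perimeter P = b + 2y = 2.22 + 2×0.795 = 3.81 m.
Hydraulic radius R = A/P = 1.765/3.81 = 0.4632 m.
V = (1/n) R^(2/3) √S = (1/0.03) × 0.4632^(2/3) × √0.067 = 5.166 m/s. Hydraulic depth D_h = A/T = 1.765/2.22 = 0.795 m.
Froude number Fr = V/√(g·D_h) = 5.166/√(9.81×0.795) = 1.85, which is greater than 1, so the flow is supercritical.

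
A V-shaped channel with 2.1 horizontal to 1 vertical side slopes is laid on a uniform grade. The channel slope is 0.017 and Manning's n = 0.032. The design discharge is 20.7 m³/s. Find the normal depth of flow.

y_n = 1.7 m

Manning's equation rearranged: A R^(2/3) = nQ / (1·√S) = 0.032 × 20.7 / (√0.017) = 5.08.
At y = 1.89 m: A R^(2/3) = 6.748 — too large.
At y = 1.27 m: A R^(2/3) = 2.338 — too small.
At y = 1.7 m: A R^(2/3) = 5.087 — close enough.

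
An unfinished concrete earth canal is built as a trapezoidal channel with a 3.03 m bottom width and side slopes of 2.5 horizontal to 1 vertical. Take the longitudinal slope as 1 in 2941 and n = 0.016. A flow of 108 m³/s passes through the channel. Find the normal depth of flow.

Manning's equation rearranged: A R^(2/3) = nQ / (1·√S) = 0.016 × 108 / (√0.00034) = 93.71.
Try y = 2.9 m: A R^(2/3) = 40.76 — too small.
Try y = 4.68 m: A R^(2/3) = 125 — too large.
Try y = 4.15 m: A R^(2/3) = 93.87 — ≈ 93.71.

y_n = 4.15 m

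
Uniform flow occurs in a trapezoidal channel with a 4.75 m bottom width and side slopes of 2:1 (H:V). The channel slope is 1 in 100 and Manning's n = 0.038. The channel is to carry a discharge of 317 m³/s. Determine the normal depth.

y_n = 4.62 m

Manning's equation rearranged: A R^(2/3) = nQ / (1·√S) = 0.038 × 317 / (√0.01) = 120.5.
At y = 5.78 m: A R^(2/3) = 199.6 — too large.
At y = 3.42 m: A R^(2/3) = 62.45 — too small.
At y = 4.62 m: A R^(2/3) = 120.4 — ≈ 120.5.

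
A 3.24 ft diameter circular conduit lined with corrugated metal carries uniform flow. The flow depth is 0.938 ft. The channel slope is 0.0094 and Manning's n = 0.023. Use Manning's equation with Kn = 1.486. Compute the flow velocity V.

V = 4.14 ft/s

For a circular section of diameter D = 3.24 ft at depth y = 0.938 ft, the central angle is θ = 2 arccos(1 − 2y/D) = 2.273 rad. Then A = (D²/8)(θ − sin θ) = 1.98 ft² and P = Dθ/2 = 3.681 ft.
Hydraulic radius R = A/P = 1.98/3.681 = 0.5378 ft.
From Manning's equation, V = (1.486/n) R^(2/3) S^(1/2) = (1.486/0.023) × 0.5378^(2/3) × 0.0094^(1/2) = 4.14 ft/s.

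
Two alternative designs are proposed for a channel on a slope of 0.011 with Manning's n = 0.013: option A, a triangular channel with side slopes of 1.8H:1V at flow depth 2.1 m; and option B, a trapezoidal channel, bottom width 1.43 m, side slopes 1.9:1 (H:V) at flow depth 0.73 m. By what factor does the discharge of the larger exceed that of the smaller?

Channel A: For a triangular section with side slope z = 1.8: A = zy² = 1.8×2.1² = 7.938 m²; P = 2y√(1+z²) = 2×2.1×2.059 = 8.648 m. Hydraulic radius R = A/P = 7.938/8.648 = 0.9179 m. Q_A = (1/0.013)·7.938·0.9179^(2/3)·√0.011 = 60.49 m³/s.
Channel B: With bottom width b = 1.43 m and side slope z = 1.9: A = (b + zy)y = (1.43 + 1.9×0.73)×0.73 = 2.056 m²; P = b + 2y√(1+z²) = 1.43 + 2×0.73×2.147 = 4.565 m. Hydraulic radius R = A/P = 2.056/4.565 = 0.4505 m. Q_B = (1/0.013)·2.056·0.4505^(2/3)·√0.011 = 9.75 m³/s.
The larger discharge is 60.49 m³/s and the smaller is 9.75 m³/s; the ratio is 6.2.

6.2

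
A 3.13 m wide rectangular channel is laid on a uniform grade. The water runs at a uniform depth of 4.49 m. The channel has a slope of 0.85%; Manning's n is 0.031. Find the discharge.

Q = 46.2 m³/s

Flow area A = b·y = 3.13 × 4.49 = 14.05 m². Wetted perimeter P = b + 2y = 3.13 + 2×4.49 = 12.11 m.
Hydraulic radius R = A/P = 14.05/12.11 = 1.161 m.
Manning's equation: Q = (1/n) A R^(2/3) S^(1/2) = (1/0.031) × 14.05 × 1.161^(2/3) × 0.0085^(1/2) = 46.2 m³/s.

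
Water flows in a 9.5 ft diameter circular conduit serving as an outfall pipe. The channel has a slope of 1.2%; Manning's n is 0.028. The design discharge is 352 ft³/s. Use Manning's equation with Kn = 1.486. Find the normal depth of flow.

y_n = 4.64 ft

Manning's equation rearranged: A R^(2/3) = nQ / (1.486·√S) = 0.028 × 352 / (1.486 × √0.012) = 60.55.
At y = 4.01 ft: A R^(2/3) = 46.88 — low.
At y = 5.2 ft: A R^(2/3) = 73.33 — high.
At y = 4.64 ft: A R^(2/3) = 60.62 — ≈ 60.55.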